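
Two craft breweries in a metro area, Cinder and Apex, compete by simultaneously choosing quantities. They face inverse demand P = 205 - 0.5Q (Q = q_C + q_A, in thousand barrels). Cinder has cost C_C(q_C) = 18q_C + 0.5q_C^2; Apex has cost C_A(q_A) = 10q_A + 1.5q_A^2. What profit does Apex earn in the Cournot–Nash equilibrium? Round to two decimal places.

Cinder's profit: π_C = (205 - 0.5Q)q_C - (18q_C + (1/2)q_C²). Setting ∂π_C/∂q_C = 0: 187 - 2q_C - (1/2)(q_A) = 0.
Apex's first-order condition: 195 - 4q_A - (1/2)(q_C) = 0.
Rearranging gives the reaction functions q_C = (187 - (1/2)q_A)/2 and q_A = (195 - (1/2)q_C)/4.
Substituting one into the other gives q_C = 83.9355 and q_A = 1186/31.
Price P = 205 - (1/2)·122.1935 = 143.9032.
Apex's profit: 143.9032·(1186/31) - 10·(1186/31) - (3/2)(1186/31)² = 2927.3590.

2927.36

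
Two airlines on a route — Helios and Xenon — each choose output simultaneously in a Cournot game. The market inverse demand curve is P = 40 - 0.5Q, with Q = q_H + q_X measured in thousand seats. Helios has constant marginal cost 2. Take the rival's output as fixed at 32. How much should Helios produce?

22

With the rival's output fixed at 32, Helios's profit is π_H = (40 - (1/2)·32 - (1/2)q_H)q_H - (2q_H) = (24 - (1/2)q_H)q_H - (2q_H).
∂π_H/∂q_H = 22 - q_H = 0, so q_H = 22.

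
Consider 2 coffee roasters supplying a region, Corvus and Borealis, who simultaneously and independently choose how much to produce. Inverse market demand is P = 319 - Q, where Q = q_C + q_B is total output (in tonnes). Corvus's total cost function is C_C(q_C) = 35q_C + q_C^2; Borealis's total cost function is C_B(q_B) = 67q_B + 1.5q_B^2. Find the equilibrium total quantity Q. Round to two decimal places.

Corvus's profit: π_C = (319 - Q)q_C - (35q_C + q_C²). Setting ∂π_C/∂q_C = 0: 284 - 4q_C - (q_B) = 0.
Borealis's profit: π_B = (319 - Q)q_B - (67q_B + (3/2)q_B²). Setting ∂π_B/∂q_B = 0: 252 - 5q_B - (q_C) = 0.
Rearranging gives the reaction functions q_C = (284 - q_B)/4 and q_B = (252 - q_C)/5.
Substituting one into the other gives q_C = 1168/19 and q_B = 724/19.
Total output Q = 1168/19 + 724/19 = 1892/19.

99.58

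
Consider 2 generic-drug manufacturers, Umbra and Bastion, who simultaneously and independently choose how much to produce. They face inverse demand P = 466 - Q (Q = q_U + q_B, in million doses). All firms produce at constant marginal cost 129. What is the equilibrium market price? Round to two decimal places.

Each firm earns π_i = (466 - Q)q_i - 129q_i.
First-order condition (treating rivals' output as given): 337 - 2q_i - q_j = 0.
By symmetry each firm produces the same amount; substituting q_j = q_i yields q_i = 337/3.
Total output Q = 674/3, so price P = 466 - 674/3 = 724/3.

241.33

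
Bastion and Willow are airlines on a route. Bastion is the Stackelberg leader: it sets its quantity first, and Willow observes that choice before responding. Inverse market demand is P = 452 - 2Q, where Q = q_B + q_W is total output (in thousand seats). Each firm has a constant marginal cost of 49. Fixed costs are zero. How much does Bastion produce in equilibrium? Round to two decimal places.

100.75

The follower Willow best-responds to any q_B: π_W = (452 - 2Q)q_W - 49q_W.
Follower FOC: 403 - 2q_B - 4q_W = 0, so q_W(q_B) = (403 - 2q_B)/4.
Bastion substitutes q_W(q_B) into its own profit: π_B = q_B(452 - 2q_B - (403 - 2q_B)/2) - 49q_B = (501/2 - q_B)q_B - 49q_B.
The leader's first-order condition 403/2 - 2q_B = 0 yields q_B = 403/4.
Then q_W = (403 - 2·(403/4))/4 = 403/8.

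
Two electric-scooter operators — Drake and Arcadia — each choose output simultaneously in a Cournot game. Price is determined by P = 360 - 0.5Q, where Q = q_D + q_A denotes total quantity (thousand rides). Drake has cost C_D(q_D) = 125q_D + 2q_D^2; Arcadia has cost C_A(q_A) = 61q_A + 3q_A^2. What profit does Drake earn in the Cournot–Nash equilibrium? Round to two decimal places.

Drake's profit: π_D = (360 - 0.5Q)q_D - (125q_D + 2q_D²). Setting ∂π_D/∂q_D = 0: 235 - 5q_D - (1/2)(q_A) = 0.
Arcadia's profit: π_A = (360 - 0.5Q)q_A - (61q_A + 3q_A²). Setting ∂π_A/∂q_A = 0: 299 - 7q_A - (1/2)(q_D) = 0.
Rearranging gives the reaction functions q_D = (235 - (1/2)q_A)/5 and q_A = (299 - (1/2)q_D)/7.
Solving the pair: q_D = 43.0360, q_A = 39.6403.
Price P = 360 - (1/2)·82.6763 = 318.6619.
Drake's profit: 318.6619·43.0360 - 125·43.0360 - 2·43.0360² = 4630.2370.

4630.24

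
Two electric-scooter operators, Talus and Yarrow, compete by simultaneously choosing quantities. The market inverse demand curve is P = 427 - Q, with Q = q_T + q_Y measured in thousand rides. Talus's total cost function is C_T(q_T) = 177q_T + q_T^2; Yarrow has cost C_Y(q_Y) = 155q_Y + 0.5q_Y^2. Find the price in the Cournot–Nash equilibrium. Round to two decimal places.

307.36

Talus's profit: π_T = (427 - Q)q_T - (177q_T + q_T²). Setting ∂π_T/∂q_T = 0: 250 - 4q_T - (q_Y) = 0.
Yarrow's profit: π_Y = (427 - Q)q_Y - (155q_Y + (1/2)q_Y²). Setting ∂π_Y/∂q_Y = 0: 272 - 3q_Y - (q_T) = 0.
Rearranging gives the reaction functions q_T = (250 - q_Y)/4 and q_Y = (272 - q_T)/3.
Substituting one into the other gives q_T = 478/11 and q_Y = 838/11.
Total output Q = 1316/11, so price P = 427 - 1316/11 = 307.3636.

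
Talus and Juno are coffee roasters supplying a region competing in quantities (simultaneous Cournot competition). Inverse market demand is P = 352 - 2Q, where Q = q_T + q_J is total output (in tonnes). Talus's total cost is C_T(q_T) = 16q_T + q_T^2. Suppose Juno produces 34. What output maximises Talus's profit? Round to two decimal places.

44.67

With the rival's output fixed at 34, Talus's profit is π_T = (352 - 2·34 - 2q_T)q_T - (16q_T + q_T²) = (284 - 2q_T)q_T - (16q_T + q_T²).
∂π_T/∂q_T = 268 - 6q_T = 0, so q_T = 134/3.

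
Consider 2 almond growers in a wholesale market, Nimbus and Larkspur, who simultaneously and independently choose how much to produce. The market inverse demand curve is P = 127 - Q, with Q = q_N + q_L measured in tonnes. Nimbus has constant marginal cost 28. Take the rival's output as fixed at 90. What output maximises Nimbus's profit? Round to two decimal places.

With the rival's output fixed at 90, Nimbus's profit is π_N = (127 - 90 - q_N)q_N - (28q_N) = (37 - q_N)q_N - (28q_N).
∂π_N/∂q_N = 9 - 2q_N = 0, so q_N = 9/2.

4.50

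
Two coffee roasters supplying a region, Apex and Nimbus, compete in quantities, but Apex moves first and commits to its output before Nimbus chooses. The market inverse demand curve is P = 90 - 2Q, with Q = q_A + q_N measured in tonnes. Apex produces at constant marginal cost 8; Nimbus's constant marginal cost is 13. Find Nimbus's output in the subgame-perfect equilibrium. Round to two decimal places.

8.38

The follower Nimbus best-responds to any q_A: π_N = (90 - 2Q)q_N - 13q_N.
Follower FOC: 77 - 2q_A - 4q_N = 0, so q_N(q_A) = (77 - 2q_A)/4.
Apex substitutes q_N(q_A) into its own profit: π_A = q_A(90 - 2q_A - (77 - 2q_A)/2) - 8q_A = (103/2 - q_A)q_A - 8q_A.
The leader's first-order condition 87/2 - 2q_A = 0 yields q_A = 87/4.
Then q_N = (77 - 2·(87/4))/4 = 67/8.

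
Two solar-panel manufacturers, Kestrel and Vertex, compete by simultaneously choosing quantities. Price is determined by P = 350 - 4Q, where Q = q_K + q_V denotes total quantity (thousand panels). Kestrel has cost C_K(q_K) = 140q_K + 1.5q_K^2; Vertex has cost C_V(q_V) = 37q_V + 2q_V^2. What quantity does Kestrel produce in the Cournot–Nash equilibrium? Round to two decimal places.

10.93

Kestrel's profit: π_K = (350 - 4Q)q_K - (140q_K + (3/2)q_K²). Setting ∂π_K/∂q_K = 0: 210 - 11q_K - 4(q_V) = 0.
Vertex's first-order condition: 313 - 12q_V - 4(q_K) = 0.
Rearranging gives the reaction functions q_K = (210 - 4q_V)/11 and q_V = (313 - 4q_K)/12.
Solving the pair: q_K = 317/29, q_V = 22.4397.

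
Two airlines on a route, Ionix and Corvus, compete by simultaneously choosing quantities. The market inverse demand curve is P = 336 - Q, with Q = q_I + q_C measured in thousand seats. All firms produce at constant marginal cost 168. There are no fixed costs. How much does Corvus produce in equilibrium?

56

A representative firm's profit is π_i = q_i(336 - Q) - 168q_i.
First-order condition (treating rivals' output as given): 168 - 2q_i - q_j = 0.
With identical firms every q_j equals q_i, so q_j = q_i and 168 = 3q_i, giving q_i = 56.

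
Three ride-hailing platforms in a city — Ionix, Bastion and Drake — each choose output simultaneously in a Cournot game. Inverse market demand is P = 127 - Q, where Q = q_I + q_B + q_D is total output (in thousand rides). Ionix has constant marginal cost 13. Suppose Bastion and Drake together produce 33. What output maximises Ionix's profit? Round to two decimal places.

40.50

With rivals' combined output fixed at 33, Ionix's profit is π_I = (127 - 33 - q_I)q_I - (13q_I) = (94 - q_I)q_I - (13q_I).
∂π_I/∂q_I = 81 - 2q_I = 0, so q_I = 81/2.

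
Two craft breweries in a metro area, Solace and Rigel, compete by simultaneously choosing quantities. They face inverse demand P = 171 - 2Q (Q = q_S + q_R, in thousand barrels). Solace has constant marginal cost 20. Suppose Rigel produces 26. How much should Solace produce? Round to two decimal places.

With the rival's output fixed at 26, Solace's profit is π_S = (171 - 2·26 - 2q_S)q_S - (20q_S) = (119 - 2q_S)q_S - (20q_S).
∂π_S/∂q_S = 99 - 4q_S = 0, so q_S = 99/4.

24.75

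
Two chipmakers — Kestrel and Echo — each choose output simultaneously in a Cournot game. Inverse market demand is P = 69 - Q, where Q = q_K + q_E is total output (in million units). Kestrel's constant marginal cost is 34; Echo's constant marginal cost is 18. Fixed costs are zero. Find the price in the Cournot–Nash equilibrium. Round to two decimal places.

40.33

Kestrel's profit: π_K = (69 - Q)q_K - (34q_K). Setting ∂π_K/∂q_K = 0: 35 - 2q_K - (q_E) = 0.
Echo's first-order condition: 51 - 2q_E - (q_K) = 0.
Best responses: q_K = (35 - q_E)/2, q_E = (51 - q_K)/2.
Solving the pair: q_K = 19/3, q_E = 67/3.
Total output Q = 86/3, so price P = 69 - 86/3 = 121/3.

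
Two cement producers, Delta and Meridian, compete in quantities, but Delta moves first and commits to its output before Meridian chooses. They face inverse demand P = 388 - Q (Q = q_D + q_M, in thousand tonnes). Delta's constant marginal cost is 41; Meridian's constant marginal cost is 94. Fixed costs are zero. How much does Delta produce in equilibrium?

200

The follower Meridian best-responds to any q_D: π_M = (388 - Q)q_M - 94q_M.
∂π_M/∂q_M = 294 - q_D - 2q_M = 0 gives the reaction function q_M = (294 - q_D)/2.
Delta substitutes q_M(q_D) into its own profit: π_D = q_D(388 - q_D - (294 - q_D)/2) - 41q_D = (241 - (1/2)q_D)q_D - 41q_D.
Maximising: ∂π_D/∂q_D = 200 - q_D = 0, giving q_D = 200.
Then q_M = (294 - 200)/2 = 47.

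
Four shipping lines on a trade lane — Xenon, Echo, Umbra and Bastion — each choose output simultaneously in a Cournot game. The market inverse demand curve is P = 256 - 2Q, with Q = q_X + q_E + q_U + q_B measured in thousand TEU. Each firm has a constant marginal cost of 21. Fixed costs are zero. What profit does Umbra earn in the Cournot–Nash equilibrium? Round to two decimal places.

Each firm earns π_i = (256 - 2Q)q_i - 21q_i.
Setting ∂π_i/∂q_i = 0 with rivals' quantities fixed: 235 - 4q_i - 2·Σ_{j≠i} q_j = 0.
By symmetry each firm produces the same amount; substituting Σ_{j≠i} q_j = 3q_i yields q_i = 235/10 = 47/2.
Price P = 256 - 2·94 = 68.
Umbra's profit: (68 - 21)·(47/2) = 1104.5000.

1104.50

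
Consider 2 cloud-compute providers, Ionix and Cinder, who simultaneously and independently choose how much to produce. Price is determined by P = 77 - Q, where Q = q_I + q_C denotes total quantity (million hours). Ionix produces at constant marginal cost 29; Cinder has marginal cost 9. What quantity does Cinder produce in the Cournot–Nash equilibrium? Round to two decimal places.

29.33

Ionix's profit: π_I = (77 - Q)q_I - (29q_I). Setting ∂π_I/∂q_I = 0: 48 - 2q_I - (q_C) = 0.
Cinder's profit: π_C = (77 - Q)q_C - (9q_C). Setting ∂π_C/∂q_C = 0: 68 - 2q_C - (q_I) = 0.
So q_I = (48 - q_C)/2 and q_C = (68 - q_I)/2.
Solving the pair: q_I = 28/3, q_C = 88/3.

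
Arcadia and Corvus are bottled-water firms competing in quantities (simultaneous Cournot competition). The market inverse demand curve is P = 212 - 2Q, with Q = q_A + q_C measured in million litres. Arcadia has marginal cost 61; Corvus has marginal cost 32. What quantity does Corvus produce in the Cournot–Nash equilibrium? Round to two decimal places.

34.83

Arcadia's profit: π_A = (212 - 2Q)q_A - (61q_A). Setting ∂π_A/∂q_A = 0: 151 - 4q_A - 2(q_C) = 0.
Corvus's profit: π_C = (212 - 2Q)q_C - (32q_C). Setting ∂π_C/∂q_C = 0: 180 - 4q_C - 2(q_A) = 0.
So q_A = (151 - 2q_C)/4 and q_C = (180 - 2q_A)/4.
Substituting one into the other gives q_A = 61/3 and q_C = 209/6.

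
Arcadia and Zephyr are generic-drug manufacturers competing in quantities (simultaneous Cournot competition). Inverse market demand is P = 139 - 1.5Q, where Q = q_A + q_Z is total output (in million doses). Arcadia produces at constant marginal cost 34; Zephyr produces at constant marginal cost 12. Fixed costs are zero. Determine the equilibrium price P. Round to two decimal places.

Arcadia's profit: π_A = (139 - 1.5Q)q_A - (34q_A). Setting ∂π_A/∂q_A = 0: 105 - 3q_A - (3/2)(q_Z) = 0.
Zephyr's first-order condition: 127 - 3q_Z - (3/2)(q_A) = 0.
Best responses: q_A = (105 - (3/2)q_Z)/3, q_Z = (127 - (3/2)q_A)/3.
Substituting one into the other gives q_A = 166/9 and q_Z = 298/9.
Total output Q = 464/9, so price P = 139 - (3/2)·(464/9) = 185/3.

61.67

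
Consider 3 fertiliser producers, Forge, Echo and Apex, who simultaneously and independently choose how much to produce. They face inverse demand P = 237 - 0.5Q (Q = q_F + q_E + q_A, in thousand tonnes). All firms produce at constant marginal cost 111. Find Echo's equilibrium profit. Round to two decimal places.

A representative firm's profit is π_i = q_i(237 - 0.5Q) - 111q_i.
First-order condition (treating rivals' output as given): 126 - q_i - (1/2)·Σ_{j≠i} q_j = 0.
With identical firms every q_j equals q_i, so Σ_{j≠i} q_j = 2q_i and 126 = 2q_i, giving q_i = 63.
Price P = 237 - (1/2)·189 = 285/2.
Echo's profit: (285/2 - 111)·63 = 1984.5000.

1984.50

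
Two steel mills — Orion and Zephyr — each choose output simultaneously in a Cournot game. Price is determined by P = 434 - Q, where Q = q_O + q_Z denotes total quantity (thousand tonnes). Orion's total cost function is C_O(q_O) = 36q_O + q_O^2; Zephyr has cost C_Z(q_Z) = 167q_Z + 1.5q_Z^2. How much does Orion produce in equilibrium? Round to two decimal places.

Orion's profit: π_O = (434 - Q)q_O - (36q_O + q_O²). Setting ∂π_O/∂q_O = 0: 398 - 4q_O - (q_Z) = 0.
Zephyr's profit: π_Z = (434 - Q)q_Z - (167q_Z + (3/2)q_Z²). Setting ∂π_Z/∂q_Z = 0: 267 - 5q_Z - (q_O) = 0.
Best responses: q_O = (398 - q_Z)/4, q_Z = (267 - q_O)/5.
Solving the pair: q_O = 1723/19, q_Z = 670/19.

90.68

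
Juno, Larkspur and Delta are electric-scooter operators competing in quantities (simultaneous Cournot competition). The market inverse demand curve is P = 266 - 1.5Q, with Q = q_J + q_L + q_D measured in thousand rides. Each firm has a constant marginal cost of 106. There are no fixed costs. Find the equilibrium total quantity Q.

80

Each firm earns π_i = (266 - 1.5Q)q_i - 106q_i.
First-order condition (treating rivals' output as given): 160 - 3q_i - (3/2)·Σ_{j≠i} q_j = 0.
With identical firms every q_j equals q_i, so Σ_{j≠i} q_j = 2q_i and 160 = 6q_i, giving q_i = 80/3.
Total output Q = 80/3 + 80/3 + 80/3 = 80.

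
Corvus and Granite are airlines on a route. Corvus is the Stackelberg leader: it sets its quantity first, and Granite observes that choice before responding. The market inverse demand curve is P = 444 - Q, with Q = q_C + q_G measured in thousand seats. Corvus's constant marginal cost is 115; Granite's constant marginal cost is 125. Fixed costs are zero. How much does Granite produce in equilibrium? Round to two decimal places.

74.75

The follower Granite best-responds to any q_C: π_G = (444 - Q)q_G - 125q_G.
∂π_G/∂q_G = 319 - q_C - 2q_G = 0 gives the reaction function q_G = (319 - q_C)/2.
The leader anticipates this reaction. Substituting into P = 444 - Q gives P = 569/2 - (1/2)q_C, so π_C = (569/2 - (1/2)q_C)q_C - 115q_C.
Leader FOC: 339/2 - q_C = 0, so q_C = 339/2.
Then q_G = (319 - 339/2)/2 = 299/4.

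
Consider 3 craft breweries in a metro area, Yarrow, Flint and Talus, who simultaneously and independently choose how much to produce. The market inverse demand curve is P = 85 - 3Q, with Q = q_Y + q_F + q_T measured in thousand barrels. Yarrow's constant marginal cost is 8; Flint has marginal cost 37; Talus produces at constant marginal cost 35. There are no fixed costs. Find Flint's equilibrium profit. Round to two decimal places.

6.02

Yarrow's profit: π_Y = (85 - 3Q)q_Y - (8q_Y). Setting ∂π_Y/∂q_Y = 0: 77 - 6q_Y - 3(q_F + q_T) = 0.
Flint's profit: π_F = (85 - 3Q)q_F - (37q_F). Setting ∂π_F/∂q_F = 0: 48 - 6q_F - 3(q_Y + q_T) = 0.
Talus's profit: π_T = (85 - 3Q)q_T - (35q_T). Setting ∂π_T/∂q_T = 0: 50 - 6q_T - 3(q_Y + q_F) = 0.
Adding the 3 conditions: 175 − 6Q − 6Q = 0, i.e. Q = 175/12.
Back-substituting: q_Y = (77 − 175/4)/3 = 133/12, q_F = (48 − 175/4)/3 = 17/12, q_T = (50 − 175/4)/3 = 25/12.
Price P = 85 - 3·(175/12) = 165/4.
Flint's profit: (165/4 - 37)·(17/12) = 289/48.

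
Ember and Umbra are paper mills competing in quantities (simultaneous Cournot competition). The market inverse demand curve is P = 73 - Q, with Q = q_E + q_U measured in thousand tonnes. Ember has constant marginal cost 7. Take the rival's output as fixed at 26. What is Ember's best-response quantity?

20

With the rival's output fixed at 26, Ember's profit is π_E = (73 - 26 - q_E)q_E - (7q_E) = (47 - q_E)q_E - (7q_E).
∂π_E/∂q_E = 40 - 2q_E = 0, so q_E = 20.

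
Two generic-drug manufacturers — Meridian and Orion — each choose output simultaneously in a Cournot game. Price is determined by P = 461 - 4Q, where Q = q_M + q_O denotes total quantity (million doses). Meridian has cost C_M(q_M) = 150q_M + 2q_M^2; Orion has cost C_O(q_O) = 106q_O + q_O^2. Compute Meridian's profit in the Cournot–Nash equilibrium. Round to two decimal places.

Meridian's profit: π_M = (461 - 4Q)q_M - (150q_M + 2q_M²). Setting ∂π_M/∂q_M = 0: 311 - 12q_M - 4(q_O) = 0.
Orion's profit: π_O = (461 - 4Q)q_O - (106q_O + q_O²). Setting ∂π_O/∂q_O = 0: 355 - 10q_O - 4(q_M) = 0.
So q_M = (311 - 4q_O)/12 and q_O = (355 - 4q_M)/10.
Substituting one into the other gives q_M = 65/4 and q_O = 29.
Price P = 461 - 4·(181/4) = 280.
Meridian's profit: 280·(65/4) - 150·(65/4) - 2(65/4)² = 1584.3750.

1584.38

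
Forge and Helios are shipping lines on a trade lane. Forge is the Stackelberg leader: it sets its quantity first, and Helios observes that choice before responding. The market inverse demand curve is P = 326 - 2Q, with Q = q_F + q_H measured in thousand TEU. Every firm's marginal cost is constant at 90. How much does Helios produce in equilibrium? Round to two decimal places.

The follower Helios best-responds to any q_F: π_H = (326 - 2Q)q_H - 90q_H.
∂π_H/∂q_H = 236 - 2q_F - 4q_H = 0 gives the reaction function q_H = (236 - 2q_F)/4.
Forge substitutes q_H(q_F) into its own profit: π_F = q_F(326 - 2q_F - (236 - 2q_F)/2) - 90q_F = (208 - q_F)q_F - 90q_F.
Maximising: ∂π_F/∂q_F = 118 - 2q_F = 0, giving q_F = 59.
Then q_H = (236 - 2·59)/4 = 59/2.

29.50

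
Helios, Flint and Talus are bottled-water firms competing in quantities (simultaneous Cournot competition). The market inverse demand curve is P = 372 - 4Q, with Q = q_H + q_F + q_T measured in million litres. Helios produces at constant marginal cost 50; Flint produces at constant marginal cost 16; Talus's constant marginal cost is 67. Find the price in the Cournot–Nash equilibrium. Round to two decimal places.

Helios's profit: π_H = (372 - 4Q)q_H - (50q_H). Setting ∂π_H/∂q_H = 0: 322 - 8q_H - 4(q_F + q_T) = 0.
Flint's profit: π_F = (372 - 4Q)q_F - (16q_F). Setting ∂π_F/∂q_F = 0: 356 - 8q_F - 4(q_H + q_T) = 0.
Talus's profit: π_T = (372 - 4Q)q_T - (67q_T). Setting ∂π_T/∂q_T = 0: 305 - 8q_T - 4(q_H + q_F) = 0.
Adding the 3 first-order conditions: 983 − 16Q = 0, so Q = 983/16.
Back-substituting: q_H = (322 − 983/4)/4 = 305/16, q_F = (356 − 983/4)/4 = 441/16, q_T = (305 − 983/4)/4 = 237/16.
Total output Q = 983/16, so price P = 372 - 4·(983/16) = 505/4.

126.25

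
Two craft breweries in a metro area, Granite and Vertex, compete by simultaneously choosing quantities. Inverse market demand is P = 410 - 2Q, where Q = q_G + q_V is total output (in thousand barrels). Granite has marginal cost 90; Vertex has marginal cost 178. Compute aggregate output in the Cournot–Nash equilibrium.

92

Granite's profit: π_G = (410 - 2Q)q_G - (90q_G). Setting ∂π_G/∂q_G = 0: 320 - 4q_G - 2(q_V) = 0.
Vertex's profit: π_V = (410 - 2Q)q_V - (178q_V). Setting ∂π_V/∂q_V = 0: 232 - 4q_V - 2(q_G) = 0.
So q_G = (320 - 2q_V)/4 and q_V = (232 - 2q_G)/4.
Substituting one into the other gives q_G = 68 and q_V = 24.
Total output Q = 68 + 24 = 92.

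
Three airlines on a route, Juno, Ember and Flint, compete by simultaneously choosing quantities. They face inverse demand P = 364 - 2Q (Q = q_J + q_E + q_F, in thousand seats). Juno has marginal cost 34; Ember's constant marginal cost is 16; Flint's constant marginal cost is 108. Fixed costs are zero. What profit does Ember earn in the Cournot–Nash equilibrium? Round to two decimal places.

Juno's profit: π_J = (364 - 2Q)q_J - (34q_J). Setting ∂π_J/∂q_J = 0: 330 - 4q_J - 2(q_E + q_F) = 0.
Ember's first-order condition: 348 - 4q_E - 2(q_J + q_F) = 0.
Flint's profit: π_F = (364 - 2Q)q_F - (108q_F). Setting ∂π_F/∂q_F = 0: 256 - 4q_F - 2(q_J + q_E) = 0.
Adding the 3 first-order conditions: 934 − 8Q = 0, so Q = 467/4.
Back-substituting: q_J = (330 − 467/2)/2 = 193/4, q_E = (348 − 467/2)/2 = 229/4, q_F = (256 − 467/2)/2 = 45/4.
Price P = 364 - 2·(467/4) = 261/2.
Ember's profit: (261/2 - 16)·(229/4) = 6555.1250.

6555.13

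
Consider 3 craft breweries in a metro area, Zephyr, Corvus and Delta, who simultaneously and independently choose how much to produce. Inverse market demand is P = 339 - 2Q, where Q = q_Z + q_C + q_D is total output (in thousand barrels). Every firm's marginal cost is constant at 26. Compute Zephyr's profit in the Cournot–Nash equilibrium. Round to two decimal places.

Each firm earns π_i = (339 - 2Q)q_i - 26q_i.
Setting ∂π_i/∂q_i = 0 with rivals' quantities fixed: 313 - 4q_i - 2·Σ_{j≠i} q_j = 0.
With identical firms every q_j equals q_i, so Σ_{j≠i} q_j = 2q_i and 313 = 8q_i, giving q_i = 313/8.
Price P = 339 - 2·(939/8) = 417/4.
Zephyr's profit: (417/4 - 26)·(313/8) = 3061.5313.

3061.53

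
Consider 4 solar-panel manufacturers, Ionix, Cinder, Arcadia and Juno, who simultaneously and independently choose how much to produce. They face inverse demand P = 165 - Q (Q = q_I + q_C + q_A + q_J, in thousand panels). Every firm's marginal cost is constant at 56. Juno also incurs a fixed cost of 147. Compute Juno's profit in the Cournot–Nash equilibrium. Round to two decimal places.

Each firm earns π_i = (165 - Q)q_i - 56q_i.
First-order condition (treating rivals' output as given): 109 - 2q_i - Σ_{j≠i} q_j = 0.
By symmetry each firm produces the same amount; substituting Σ_{j≠i} q_j = 3q_i yields q_i = 109/5.
Price P = 165 - 436/5 = 389/5.
Juno's profit: (389/5 - 56)·(109/5) - 147 = 328.2400.

328.24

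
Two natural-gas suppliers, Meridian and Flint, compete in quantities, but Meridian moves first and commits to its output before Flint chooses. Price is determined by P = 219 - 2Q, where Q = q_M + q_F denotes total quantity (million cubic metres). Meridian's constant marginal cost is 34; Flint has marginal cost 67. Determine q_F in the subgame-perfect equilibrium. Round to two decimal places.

10.75

Solve by backward induction. Given q_M, the follower Flint maximises π_F = (219 - 2q_M - 2q_F)q_F - 67q_F.
Setting the follower's marginal profit to zero, 152 - 2q_M - 4q_F = 0, i.e. q_F = (152 - 2q_M)/4.
The leader anticipates this reaction. Substituting into P = 219 - 2Q gives P = 143 - q_M, so π_M = (143 - q_M)q_M - 34q_M.
Leader FOC: 109 - 2q_M = 0, so q_M = 109/2.
Then q_F = (152 - 2·(109/2))/4 = 43/4.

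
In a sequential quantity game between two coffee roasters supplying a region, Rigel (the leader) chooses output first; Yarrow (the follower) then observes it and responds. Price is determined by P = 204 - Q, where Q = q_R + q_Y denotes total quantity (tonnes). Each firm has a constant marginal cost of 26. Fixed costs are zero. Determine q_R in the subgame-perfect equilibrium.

The follower Yarrow best-responds to any q_R: π_Y = (204 - Q)q_Y - 26q_Y.
Setting the follower's marginal profit to zero, 178 - q_R - 2q_Y = 0, i.e. q_Y = (178 - q_R)/2.
Rigel substitutes q_Y(q_R) into its own profit: π_R = q_R(204 - q_R - (178 - q_R)/2) - 26q_R = (115 - (1/2)q_R)q_R - 26q_R.
Maximising: ∂π_R/∂q_R = 89 - q_R = 0, giving q_R = 89.
Then q_Y = (178 - 89)/2 = 89/2.

89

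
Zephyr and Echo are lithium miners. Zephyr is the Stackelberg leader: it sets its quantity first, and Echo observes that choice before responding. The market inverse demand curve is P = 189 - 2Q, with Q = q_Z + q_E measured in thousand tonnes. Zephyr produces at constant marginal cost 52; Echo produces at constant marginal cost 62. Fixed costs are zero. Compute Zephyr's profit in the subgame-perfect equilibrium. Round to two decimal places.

1350.56

The follower Echo best-responds to any q_Z: π_E = (189 - 2Q)q_E - 62q_E.
Follower FOC: 127 - 2q_Z - 4q_E = 0, so q_E(q_Z) = (127 - 2q_Z)/4.
The leader anticipates this reaction. Substituting into P = 189 - 2Q gives P = 251/2 - q_Z, so π_Z = (251/2 - q_Z)q_Z - 52q_Z.
The leader's first-order condition 147/2 - 2q_Z = 0 yields q_Z = 147/4.
Then q_E = (127 - 2·(147/4))/4 = 107/8.
Price P = 189 - 2·(401/8) = 355/4.
Zephyr's profit: (355/4 - 52)·(147/4) = 1350.5625.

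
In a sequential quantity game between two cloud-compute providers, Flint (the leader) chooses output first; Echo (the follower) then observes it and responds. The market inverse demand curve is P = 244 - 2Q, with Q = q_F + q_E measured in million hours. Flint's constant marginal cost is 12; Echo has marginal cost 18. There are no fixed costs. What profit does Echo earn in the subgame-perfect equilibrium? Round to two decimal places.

1431.13

Solve by backward induction. Given q_F, the follower Echo maximises π_E = (244 - 2q_F - 2q_E)q_E - 18q_E.
Follower FOC: 226 - 2q_F - 4q_E = 0, so q_E(q_F) = (226 - 2q_F)/4.
Flint substitutes q_E(q_F) into its own profit: π_F = q_F(244 - 2q_F - (226 - 2q_F)/2) - 12q_F = (131 - q_F)q_F - 12q_F.
Leader FOC: 119 - 2q_F = 0, so q_F = 119/2.
Then q_E = (226 - 2·(119/2))/4 = 107/4.
Price P = 244 - 2·(345/4) = 143/2.
Echo's profit: (143/2 - 18)·(107/4) = 1431.1250.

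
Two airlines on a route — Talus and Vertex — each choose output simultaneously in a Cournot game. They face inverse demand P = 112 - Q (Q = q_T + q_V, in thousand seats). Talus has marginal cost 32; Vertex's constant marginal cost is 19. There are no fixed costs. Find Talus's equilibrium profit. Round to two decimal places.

498.78

Talus's profit: π_T = (112 - Q)q_T - (32q_T). Setting ∂π_T/∂q_T = 0: 80 - 2q_T - (q_V) = 0.
Vertex's profit: π_V = (112 - Q)q_V - (19q_V). Setting ∂π_V/∂q_V = 0: 93 - 2q_V - (q_T) = 0.
Rearranging gives the reaction functions q_T = (80 - q_V)/2 and q_V = (93 - q_T)/2.
Solving the pair: q_T = 67/3, q_V = 106/3.
Price P = 112 - 173/3 = 163/3.
Talus's profit: (163/3 - 32)·(67/3) = 498.7778.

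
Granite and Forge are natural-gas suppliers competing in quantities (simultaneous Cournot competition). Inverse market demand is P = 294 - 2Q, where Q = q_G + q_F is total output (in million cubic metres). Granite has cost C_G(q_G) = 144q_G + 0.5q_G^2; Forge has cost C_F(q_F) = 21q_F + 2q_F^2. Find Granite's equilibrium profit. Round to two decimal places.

Granite's profit: π_G = (294 - 2Q)q_G - (144q_G + (1/2)q_G²). Setting ∂π_G/∂q_G = 0: 150 - 5q_G - 2(q_F) = 0.
Forge's profit: π_F = (294 - 2Q)q_F - (21q_F + 2q_F²). Setting ∂π_F/∂q_F = 0: 273 - 8q_F - 2(q_G) = 0.
Best responses: q_G = (150 - 2q_F)/5, q_F = (273 - 2q_G)/8.
Solving the pair: q_G = 109/6, q_F = 355/12.
Price P = 294 - 2·(191/4) = 397/2.
Granite's profit: (397/2)·(109/6) - 144·(109/6) - (1/2)(109/6)² = 825.0694.

825.07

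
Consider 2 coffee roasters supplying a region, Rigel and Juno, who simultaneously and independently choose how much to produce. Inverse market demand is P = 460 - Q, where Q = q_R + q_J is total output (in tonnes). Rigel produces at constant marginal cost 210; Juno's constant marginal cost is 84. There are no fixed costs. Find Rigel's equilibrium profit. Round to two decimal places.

Rigel's profit: π_R = (460 - Q)q_R - (210q_R). Setting ∂π_R/∂q_R = 0: 250 - 2q_R - (q_J) = 0.
Juno's profit: π_J = (460 - Q)q_J - (84q_J). Setting ∂π_J/∂q_J = 0: 376 - 2q_J - (q_R) = 0.
Rearranging gives the reaction functions q_R = (250 - q_J)/2 and q_J = (376 - q_R)/2.
Substituting one into the other gives q_R = 124/3 and q_J = 502/3.
Price P = 460 - 626/3 = 754/3.
Rigel's profit: (754/3 - 210)·(124/3) = 1708.4444.

1708.44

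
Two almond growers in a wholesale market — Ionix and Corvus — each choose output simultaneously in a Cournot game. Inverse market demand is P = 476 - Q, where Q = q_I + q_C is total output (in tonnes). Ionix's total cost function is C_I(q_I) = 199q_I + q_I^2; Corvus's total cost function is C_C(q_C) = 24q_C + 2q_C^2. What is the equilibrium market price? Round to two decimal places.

356.83

Ionix's profit: π_I = (476 - Q)q_I - (199q_I + q_I²). Setting ∂π_I/∂q_I = 0: 277 - 4q_I - (q_C) = 0.
Corvus's first-order condition: 452 - 6q_C - (q_I) = 0.
So q_I = (277 - q_C)/4 and q_C = (452 - q_I)/6.
Solving the pair: q_I = 1210/23, q_C = 1531/23.
Total output Q = 119.1739, so price P = 476 - 119.1739 = 356.8261.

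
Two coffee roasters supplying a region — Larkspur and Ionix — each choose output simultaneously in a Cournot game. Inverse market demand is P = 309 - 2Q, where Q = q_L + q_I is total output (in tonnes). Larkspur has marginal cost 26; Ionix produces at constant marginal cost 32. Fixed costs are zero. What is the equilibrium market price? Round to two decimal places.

122.33

Larkspur's profit: π_L = (309 - 2Q)q_L - (26q_L). Setting ∂π_L/∂q_L = 0: 283 - 4q_L - 2(q_I) = 0.
Ionix's profit: π_I = (309 - 2Q)q_I - (32q_I). Setting ∂π_I/∂q_I = 0: 277 - 4q_I - 2(q_L) = 0.
Best responses: q_L = (283 - 2q_I)/4, q_I = (277 - 2q_L)/4.
Substituting one into the other gives q_L = 289/6 and q_I = 271/6.
Total output Q = 280/3, so price P = 309 - 2·(280/3) = 367/3.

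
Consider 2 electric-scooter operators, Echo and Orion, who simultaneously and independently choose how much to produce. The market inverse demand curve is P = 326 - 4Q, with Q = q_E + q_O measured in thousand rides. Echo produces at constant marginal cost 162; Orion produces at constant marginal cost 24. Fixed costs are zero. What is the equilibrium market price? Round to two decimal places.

170.67

Echo's profit: π_E = (326 - 4Q)q_E - (162q_E). Setting ∂π_E/∂q_E = 0: 164 - 8q_E - 4(q_O) = 0.
Orion's first-order condition: 302 - 8q_O - 4(q_E) = 0.
So q_E = (164 - 4q_O)/8 and q_O = (302 - 4q_E)/8.
Substituting one into the other gives q_E = 13/6 and q_O = 110/3.
Total output Q = 233/6, so price P = 326 - 4·(233/6) = 512/3.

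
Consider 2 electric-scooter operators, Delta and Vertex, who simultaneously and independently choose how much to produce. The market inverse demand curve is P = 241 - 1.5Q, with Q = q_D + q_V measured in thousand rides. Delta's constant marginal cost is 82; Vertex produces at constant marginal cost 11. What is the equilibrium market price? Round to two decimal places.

111.33

Delta's profit: π_D = (241 - 1.5Q)q_D - (82q_D). Setting ∂π_D/∂q_D = 0: 159 - 3q_D - (3/2)(q_V) = 0.
Vertex's first-order condition: 230 - 3q_V - (3/2)(q_D) = 0.
Rearranging gives the reaction functions q_D = (159 - (3/2)q_V)/3 and q_V = (230 - (3/2)q_D)/3.
Substituting one into the other gives q_D = 176/9 and q_V = 602/9.
Total output Q = 778/9, so price P = 241 - (3/2)·(778/9) = 334/3.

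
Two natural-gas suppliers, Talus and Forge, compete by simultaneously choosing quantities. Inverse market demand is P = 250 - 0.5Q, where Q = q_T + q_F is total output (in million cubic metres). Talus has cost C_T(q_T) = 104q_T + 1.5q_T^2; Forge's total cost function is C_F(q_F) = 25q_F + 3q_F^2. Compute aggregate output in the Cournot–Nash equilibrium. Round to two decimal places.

Talus's profit: π_T = (250 - 0.5Q)q_T - (104q_T + (3/2)q_T²). Setting ∂π_T/∂q_T = 0: 146 - 4q_T - (1/2)(q_F) = 0.
Forge's first-order condition: 225 - 7q_F - (1/2)(q_T) = 0.
So q_T = (146 - (1/2)q_F)/4 and q_F = (225 - (1/2)q_T)/7.
Solving the pair: q_T = 32.7748, q_F = 29.8018.
Total output Q = 32.7748 + 29.8018 = 62.5766.

62.58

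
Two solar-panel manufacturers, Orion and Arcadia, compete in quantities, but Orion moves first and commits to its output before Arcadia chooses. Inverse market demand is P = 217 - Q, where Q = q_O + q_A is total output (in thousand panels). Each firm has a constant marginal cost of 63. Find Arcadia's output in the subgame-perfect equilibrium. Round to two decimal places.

38.50

The follower Arcadia best-responds to any q_O: π_A = (217 - Q)q_A - 63q_A.
Setting the follower's marginal profit to zero, 154 - q_O - 2q_A = 0, i.e. q_A = (154 - q_O)/2.
The leader anticipates this reaction. Substituting into P = 217 - Q gives P = 140 - (1/2)q_O, so π_O = (140 - (1/2)q_O)q_O - 63q_O.
The leader's first-order condition 77 - q_O = 0 yields q_O = 77.
Then q_A = (154 - 77)/2 = 77/2.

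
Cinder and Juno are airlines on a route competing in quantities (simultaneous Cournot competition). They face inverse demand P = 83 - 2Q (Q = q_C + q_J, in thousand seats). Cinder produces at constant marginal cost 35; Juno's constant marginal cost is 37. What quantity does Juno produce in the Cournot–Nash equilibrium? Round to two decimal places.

Cinder's profit: π_C = (83 - 2Q)q_C - (35q_C). Setting ∂π_C/∂q_C = 0: 48 - 4q_C - 2(q_J) = 0.
Juno's first-order condition: 46 - 4q_J - 2(q_C) = 0.
Rearranging gives the reaction functions q_C = (48 - 2q_J)/4 and q_J = (46 - 2q_C)/4.
Solving the pair: q_C = 25/3, q_J = 22/3.

7.33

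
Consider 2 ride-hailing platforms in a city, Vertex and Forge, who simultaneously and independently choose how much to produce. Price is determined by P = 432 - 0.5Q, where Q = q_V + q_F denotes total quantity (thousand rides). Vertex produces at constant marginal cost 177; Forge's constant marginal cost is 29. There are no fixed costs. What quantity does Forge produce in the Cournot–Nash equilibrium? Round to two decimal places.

Vertex's profit: π_V = (432 - 0.5Q)q_V - (177q_V). Setting ∂π_V/∂q_V = 0: 255 - q_V - (1/2)(q_F) = 0.
Forge's profit: π_F = (432 - 0.5Q)q_F - (29q_F). Setting ∂π_F/∂q_F = 0: 403 - q_F - (1/2)(q_V) = 0.
Best responses: q_V = (255 - (1/2)q_F), q_F = (403 - (1/2)q_V).
Solving the pair: q_V = 214/3, q_F = 1102/3.

367.33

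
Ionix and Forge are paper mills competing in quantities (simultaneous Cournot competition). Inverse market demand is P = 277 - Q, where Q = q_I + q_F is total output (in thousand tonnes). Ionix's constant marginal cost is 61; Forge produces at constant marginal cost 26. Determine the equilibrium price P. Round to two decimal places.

121.33

Ionix's profit: π_I = (277 - Q)q_I - (61q_I). Setting ∂π_I/∂q_I = 0: 216 - 2q_I - (q_F) = 0.
Forge's profit: π_F = (277 - Q)q_F - (26q_F). Setting ∂π_F/∂q_F = 0: 251 - 2q_F - (q_I) = 0.
Best responses: q_I = (216 - q_F)/2, q_F = (251 - q_I)/2.
Substituting one into the other gives q_I = 181/3 and q_F = 286/3.
Total output Q = 467/3, so price P = 277 - 467/3 = 364/3.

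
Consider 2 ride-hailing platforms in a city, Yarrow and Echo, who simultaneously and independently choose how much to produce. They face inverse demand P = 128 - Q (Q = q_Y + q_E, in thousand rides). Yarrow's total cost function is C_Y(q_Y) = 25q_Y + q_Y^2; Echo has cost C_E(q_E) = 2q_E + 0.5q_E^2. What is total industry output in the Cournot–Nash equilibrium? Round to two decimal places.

Yarrow's profit: π_Y = (128 - Q)q_Y - (25q_Y + q_Y²). Setting ∂π_Y/∂q_Y = 0: 103 - 4q_Y - (q_E) = 0.
Echo's first-order condition: 126 - 3q_E - (q_Y) = 0.
So q_Y = (103 - q_E)/4 and q_E = (126 - q_Y)/3.
Substituting one into the other gives q_Y = 183/11 and q_E = 401/11.
Total output Q = 183/11 + 401/11 = 584/11.

53.09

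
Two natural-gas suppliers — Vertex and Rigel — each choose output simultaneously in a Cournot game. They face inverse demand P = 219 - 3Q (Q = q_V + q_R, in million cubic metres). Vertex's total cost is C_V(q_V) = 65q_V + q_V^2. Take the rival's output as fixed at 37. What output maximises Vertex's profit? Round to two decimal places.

With the rival's output fixed at 37, Vertex's profit is π_V = (219 - 3·37 - 3q_V)q_V - (65q_V + q_V²) = (108 - 3q_V)q_V - (65q_V + q_V²).
∂π_V/∂q_V = 43 - 8q_V = 0, so q_V = 43/8.

5.38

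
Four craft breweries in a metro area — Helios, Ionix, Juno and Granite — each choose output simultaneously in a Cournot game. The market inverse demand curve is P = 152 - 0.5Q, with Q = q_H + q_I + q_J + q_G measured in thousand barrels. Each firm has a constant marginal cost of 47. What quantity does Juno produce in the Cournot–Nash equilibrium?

Each firm earns π_i = (152 - 0.5Q)q_i - 47q_i.
Setting ∂π_i/∂q_i = 0 with rivals' quantities fixed: 105 - q_i - (1/2)·Σ_{j≠i} q_j = 0.
By symmetry each firm produces the same amount; substituting Σ_{j≠i} q_j = 3q_i yields q_i = 105/(5/2) = 42.

42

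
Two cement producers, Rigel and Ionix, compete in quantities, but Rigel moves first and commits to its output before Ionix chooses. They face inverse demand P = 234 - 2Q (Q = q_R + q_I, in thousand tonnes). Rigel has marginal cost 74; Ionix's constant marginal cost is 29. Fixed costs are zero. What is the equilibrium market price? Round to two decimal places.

Solve by backward induction. Given q_R, the follower Ionix maximises π_I = (234 - 2q_R - 2q_I)q_I - 29q_I.
Setting the follower's marginal profit to zero, 205 - 2q_R - 4q_I = 0, i.e. q_I = (205 - 2q_R)/4.
The leader anticipates this reaction. Substituting into P = 234 - 2Q gives P = 263/2 - q_R, so π_R = (263/2 - q_R)q_R - 74q_R.
The leader's first-order condition 115/2 - 2q_R = 0 yields q_R = 115/4.
Then q_I = (205 - 2·(115/4))/4 = 295/8.
Total output Q = 525/8, so price P = 234 - 2·(525/8) = 411/4.

102.75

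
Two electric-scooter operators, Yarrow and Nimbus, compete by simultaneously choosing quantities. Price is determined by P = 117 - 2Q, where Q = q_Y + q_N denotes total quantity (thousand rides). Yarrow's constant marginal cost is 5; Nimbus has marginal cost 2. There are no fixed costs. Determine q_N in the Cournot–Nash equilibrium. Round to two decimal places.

19.67

Yarrow's profit: π_Y = (117 - 2Q)q_Y - (5q_Y). Setting ∂π_Y/∂q_Y = 0: 112 - 4q_Y - 2(q_N) = 0.
Nimbus's first-order condition: 115 - 4q_N - 2(q_Y) = 0.
So q_Y = (112 - 2q_N)/4 and q_N = (115 - 2q_Y)/4.
Substituting one into the other gives q_Y = 109/6 and q_N = 59/3.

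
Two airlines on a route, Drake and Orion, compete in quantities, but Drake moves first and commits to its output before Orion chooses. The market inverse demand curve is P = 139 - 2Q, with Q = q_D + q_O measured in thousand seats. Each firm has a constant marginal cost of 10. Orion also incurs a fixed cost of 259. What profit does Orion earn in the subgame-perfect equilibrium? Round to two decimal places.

The follower Orion best-responds to any q_D: π_O = (139 - 2Q)q_O - 10q_O.
Follower FOC: 129 - 2q_D - 4q_O = 0, so q_O(q_D) = (129 - 2q_D)/4.
The leader anticipates this reaction. Substituting into P = 139 - 2Q gives P = 149/2 - q_D, so π_D = (149/2 - q_D)q_D - 10q_D.
Maximising: ∂π_D/∂q_D = 129/2 - 2q_D = 0, giving q_D = 129/4.
Then q_O = (129 - 2·(129/4))/4 = 129/8.
Price P = 139 - 2·(387/8) = 169/4.
Orion's profit: (169/4 - 10)·(129/8) - 259 = 261.0313.

261.03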